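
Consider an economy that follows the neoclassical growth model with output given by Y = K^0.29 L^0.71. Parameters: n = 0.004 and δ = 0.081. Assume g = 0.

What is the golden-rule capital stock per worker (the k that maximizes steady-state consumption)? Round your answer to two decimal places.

k_gold ≈ 5.63

The golden rule sets f'(k) = n + δ, i.e. α·k^(α−1) = n + δ.
So k^(1−α) = α / (n + δ) = 0.29 / 0.085 = 3.4118.
k_gold = 3.4118^(1/0.71) ≈ 5.6322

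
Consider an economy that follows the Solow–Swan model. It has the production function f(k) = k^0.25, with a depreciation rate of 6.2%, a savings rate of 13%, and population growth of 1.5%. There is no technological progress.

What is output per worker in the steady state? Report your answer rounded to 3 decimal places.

y* ≈ 1.191

In steady state, investment equals break-even investment: s·k^α = (n + δ)·k.
Dividing both sides by k: k^(1−α) = s / (n + δ).
k^0.75 = 0.13 / (0.015 + 0.062) = 0.13 / 0.077 = 1.6883
k* = 1.6883^(1/0.75) ≈ 2.0103
y* = (k*)^α = 2.0103^0.25 ≈ 1.1907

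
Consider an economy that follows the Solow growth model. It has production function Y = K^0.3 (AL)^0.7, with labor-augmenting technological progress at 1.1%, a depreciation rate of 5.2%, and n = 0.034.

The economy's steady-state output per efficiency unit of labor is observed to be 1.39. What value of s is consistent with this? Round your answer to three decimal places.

Steady state requires s·f(k) = (n + g + δ)·k, i.e. s·k^α = (n + g + δ)·k.
Since y* = [s/(n + g + δ)]^(α/(1−α)), we have s/(n + g + δ) = (y*)^((1−α)/α) = 1.39^2.3333 = 2.1562.
Therefore s = 2.1562 × (n + g + δ) = 2.1562 × 0.097 = 0.2092.

s ≈ 0.209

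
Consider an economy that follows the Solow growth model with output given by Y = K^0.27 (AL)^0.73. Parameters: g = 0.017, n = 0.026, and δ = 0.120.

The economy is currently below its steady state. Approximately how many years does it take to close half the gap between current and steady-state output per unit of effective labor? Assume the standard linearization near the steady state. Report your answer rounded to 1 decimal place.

about 5.8 years

Near the steady state the convergence rate is λ = (1 − α)(n + g + δ).
λ = (1 − 0.27) × 0.163 = 0.73 × 0.163 = 0.11899
Half-life = ln 2 / λ = 0.6931 / 0.11899 ≈ 5.82 years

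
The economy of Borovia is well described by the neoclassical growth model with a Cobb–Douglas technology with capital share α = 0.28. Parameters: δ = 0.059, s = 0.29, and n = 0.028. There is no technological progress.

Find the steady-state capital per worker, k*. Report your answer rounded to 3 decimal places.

k* = 5.324

In steady state, investment equals break-even investment: s·k^α = (n + δ)·k.
Dividing both sides by k: k^(1−α) = s / (n + δ).
k^0.72 = 0.29 / (0.028 + 0.059) = 0.29 / 0.087 = 3.3333
k* = 3.3333^(1/0.72) ≈ 5.3237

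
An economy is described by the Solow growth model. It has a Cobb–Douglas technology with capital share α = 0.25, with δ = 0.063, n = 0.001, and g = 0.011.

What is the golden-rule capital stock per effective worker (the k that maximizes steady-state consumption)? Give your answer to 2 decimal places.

k_gold ≈ 4.98

The golden rule sets f'(k) = n + g + δ, i.e. α·k^(α−1) = n + g + δ.
So k^(1−α) = α / (n + g + δ) = 0.25 / 0.075 = 3.3333.
k_gold = 3.3333^(1/0.75) ≈ 4.9793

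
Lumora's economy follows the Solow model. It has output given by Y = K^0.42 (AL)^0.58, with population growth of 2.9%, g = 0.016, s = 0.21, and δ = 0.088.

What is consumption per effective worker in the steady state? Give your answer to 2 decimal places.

In steady state, investment equals break-even investment: s·k^α = (n + g + δ)·k.
Rearranging, k^(1−α) = s / (n + g + δ).
k^0.58 = 0.21 / (0.029 + 0.016 + 0.088) = 0.21 / 0.133 = 1.5789
k* = 1.5789^(1/0.58) ≈ 2.1978
y* = (k*)^α = 2.1978^0.42 ≈ 1.3920
c* = (1 − s)·y* = (1 − 0.21) × 1.3920 ≈ 1.0997

c* = 1.10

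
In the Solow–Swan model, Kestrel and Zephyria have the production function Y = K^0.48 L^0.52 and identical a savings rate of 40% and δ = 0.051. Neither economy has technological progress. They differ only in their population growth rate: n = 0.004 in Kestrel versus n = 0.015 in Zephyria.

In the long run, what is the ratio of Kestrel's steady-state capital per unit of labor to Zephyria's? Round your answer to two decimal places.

k*_K / k*_Z ≈ 1.42

Steady-state k* = [s/(n + δ)]^(1/(1−α)), so the ratio is [ (s_K/(n + δ)_K) / (s_Z/(n + δ)_Z) ]^1.9231.
s_K/(n + δ)_K = 0.40/0.055 = 7.2727; s_Z/(n + δ)_Z = 0.40/0.066 = 6.0606.
Ratio = (7.2727/6.0606)^1.9231 = 1.2000^1.9231 ≈ 1.4200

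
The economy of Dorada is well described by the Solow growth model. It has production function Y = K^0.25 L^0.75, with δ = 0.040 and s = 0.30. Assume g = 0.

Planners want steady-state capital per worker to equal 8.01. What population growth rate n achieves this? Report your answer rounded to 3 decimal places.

In steady state, investment equals break-even investment: s·k^α = (n + δ)·k.
So s / (n + δ) = (k*)^(1−α) = 8.01^0.75 = 4.7613.
Therefore n + δ = s / 4.7613 = 0.30 / 4.7613 = 0.0630, so n = 0.0630 − 0.040 = 0.0230.

n ≈ 0.023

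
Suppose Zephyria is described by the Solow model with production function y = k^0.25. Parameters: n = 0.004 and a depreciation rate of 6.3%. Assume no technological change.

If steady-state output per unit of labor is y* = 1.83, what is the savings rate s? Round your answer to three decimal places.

At the steady state, Δk = 0, so s·k^α = (n + δ)·k.
Since y* = [s/(n + δ)]^(α/(1−α)), we have s/(n + δ) = (y*)^((1−α)/α) = 1.83^3 = 6.1285.
Therefore s = 6.1285 × (n + δ) = 6.1285 × 0.067 = 0.4106.

s ≈ 0.411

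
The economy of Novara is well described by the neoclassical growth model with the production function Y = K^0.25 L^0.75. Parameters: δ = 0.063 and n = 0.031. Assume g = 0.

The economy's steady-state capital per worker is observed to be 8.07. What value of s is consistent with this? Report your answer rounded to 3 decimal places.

At the steady state, Δk = 0, so s·k^α = (n + δ)·k.
So s / (n + δ) = (k*)^(1−α) = 8.07^0.75 = 4.7880.
Therefore s = 4.7880 × (n + δ) = 4.7880 × 0.094 = 0.4501.

s ≈ 0.450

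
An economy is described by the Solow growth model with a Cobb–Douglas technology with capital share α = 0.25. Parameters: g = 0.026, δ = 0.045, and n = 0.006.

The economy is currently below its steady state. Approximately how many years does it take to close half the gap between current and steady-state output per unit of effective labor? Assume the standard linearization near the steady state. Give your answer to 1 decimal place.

half-life ≈ 12.0 years

Near the steady state the convergence rate is λ = (1 − α)(n + g + δ).
λ = (1 − 0.25) × 0.077 = 0.75 × 0.077 = 0.05775
Half-life = ln 2 / λ = 0.6931 / 0.05775 ≈ 12.00 years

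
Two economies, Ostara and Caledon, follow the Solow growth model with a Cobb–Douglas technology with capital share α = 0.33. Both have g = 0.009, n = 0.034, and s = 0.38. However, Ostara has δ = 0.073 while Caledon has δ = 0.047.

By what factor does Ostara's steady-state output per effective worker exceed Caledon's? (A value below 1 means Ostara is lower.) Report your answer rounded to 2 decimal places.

Steady-state y* = [s/(n + g + δ)]^(α/(1−α)), so the ratio is [ (s_O/(n + g + δ)_O) / (s_C/(n + g + δ)_C) ]^0.4925.
s_O/(n + g + δ)_O = 0.38/0.116 = 3.2759; s_C/(n + g + δ)_C = 0.38/0.090 = 4.2222.
Ratio = (3.2759/4.2222)^0.4925 = 0.7759^0.4925 ≈ 0.8825

ratio ≈ 0.88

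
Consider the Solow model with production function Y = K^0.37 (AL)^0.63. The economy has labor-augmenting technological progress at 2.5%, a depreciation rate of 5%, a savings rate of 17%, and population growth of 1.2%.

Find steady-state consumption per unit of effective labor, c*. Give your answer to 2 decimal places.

In steady state, investment equals break-even investment: s·k^α = (n + g + δ)·k.
Rearranging, k^(1−α) = s / (n + g + δ).
k^0.63 = 0.17 / (0.012 + 0.025 + 0.050) = 0.17 / 0.087 = 1.9540
k* = 1.9540^(1/0.63) ≈ 2.8959
y* = (k*)^α = 2.8959^0.37 ≈ 1.4820
c* = (1 − s)·y* = (1 − 0.17) × 1.4820 ≈ 1.2301

c* = 1.23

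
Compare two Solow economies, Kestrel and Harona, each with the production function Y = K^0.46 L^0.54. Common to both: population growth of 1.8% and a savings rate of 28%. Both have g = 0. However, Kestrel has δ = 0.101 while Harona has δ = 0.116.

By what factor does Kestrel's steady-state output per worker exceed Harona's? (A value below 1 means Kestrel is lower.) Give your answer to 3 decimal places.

y*_K / y*_H ≈ 1.106

Steady-state y* = [s/(n + δ)]^(α/(1−α)), so the ratio is [ (s_K/(n + δ)_K) / (s_H/(n + δ)_H) ]^0.8519.
s_K/(n + δ)_K = 0.28/0.119 = 2.3529; s_H/(n + δ)_H = 0.28/0.134 = 2.0896.
Ratio = (2.3529/2.0896)^0.8519 = 1.1260^0.8519 ≈ 1.1064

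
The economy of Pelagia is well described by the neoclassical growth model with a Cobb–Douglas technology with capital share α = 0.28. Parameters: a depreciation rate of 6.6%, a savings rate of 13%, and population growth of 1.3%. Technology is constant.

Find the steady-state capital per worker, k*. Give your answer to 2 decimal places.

k* ≈ 2.00

At the steady state, Δk = 0, so s·k^α = (n + δ)·k.
Dividing both sides by k: k^(1−α) = s / (n + δ).
k^0.72 = 0.13 / (0.013 + 0.066) = 0.13 / 0.079 = 1.6456
k* = 1.6456^(1/0.72) ≈ 1.9973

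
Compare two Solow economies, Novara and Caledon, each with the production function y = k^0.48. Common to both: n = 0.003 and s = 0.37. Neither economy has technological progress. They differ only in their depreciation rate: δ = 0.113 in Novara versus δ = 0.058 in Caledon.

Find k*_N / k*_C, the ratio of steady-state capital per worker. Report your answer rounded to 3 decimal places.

ratio ≈ 0.291

Steady-state k* = [s/(n + δ)]^(1/(1−α)), so the ratio is [ (s_N/(n + δ)_N) / (s_C/(n + δ)_C) ]^1.9231.
s_N/(n + δ)_N = 0.37/0.116 = 3.1897; s_C/(n + δ)_C = 0.37/0.061 = 6.0656.
Ratio = (3.1897/6.0656)^1.9231 = 0.5259^1.9231 ≈ 0.2906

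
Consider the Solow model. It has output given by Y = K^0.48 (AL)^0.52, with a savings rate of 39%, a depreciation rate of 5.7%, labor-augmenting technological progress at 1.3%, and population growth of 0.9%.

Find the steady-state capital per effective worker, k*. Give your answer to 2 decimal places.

In steady state, investment equals break-even investment: s·k^α = (n + g + δ)·k.
Dividing both sides by k: k^(1−α) = s / (n + g + δ).
k^0.52 = 0.39 / (0.009 + 0.013 + 0.057) = 0.39 / 0.079 = 4.9367
k* = 4.9367^(1/0.52) ≈ 21.5542

k* ≈ 21.55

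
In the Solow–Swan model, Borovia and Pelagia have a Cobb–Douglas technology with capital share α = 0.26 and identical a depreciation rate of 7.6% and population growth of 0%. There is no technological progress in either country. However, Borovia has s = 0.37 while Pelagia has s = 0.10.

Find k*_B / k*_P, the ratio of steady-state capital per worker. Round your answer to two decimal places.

k*_B / k*_P ≈ 5.86

Steady-state k* = [s/(n + δ)]^(1/(1−α)), so the ratio is [ (s_B/(n + δ)_B) / (s_P/(n + δ)_P) ]^1.3514.
s_B/(n + δ)_B = 0.37/0.076 = 4.8684; s_P/(n + δ)_P = 0.10/0.076 = 1.3158.
Ratio = (4.8684/1.3158)^1.3514 = 3.7000^1.3514 ≈ 5.8596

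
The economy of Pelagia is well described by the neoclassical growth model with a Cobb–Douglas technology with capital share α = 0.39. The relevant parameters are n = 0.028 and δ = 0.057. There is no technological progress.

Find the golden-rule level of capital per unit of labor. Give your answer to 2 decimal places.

The golden rule sets f'(k) = n + δ, i.e. α·k^(α−1) = n + δ.
So k^(1−α) = α / (n + δ) = 0.39 / 0.085 = 4.5882.
k_gold = 4.5882^(1/0.61) ≈ 12.1523

k_gold ≈ 12.15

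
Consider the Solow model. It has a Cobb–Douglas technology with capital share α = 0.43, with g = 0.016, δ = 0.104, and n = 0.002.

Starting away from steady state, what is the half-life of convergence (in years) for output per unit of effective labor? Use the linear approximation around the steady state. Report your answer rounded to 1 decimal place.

about 10.0 years

Near the steady state the convergence rate is λ = (1 − α)(n + g + δ).
λ = (1 − 0.43) × 0.122 = 0.57 × 0.122 = 0.06954
Half-life = ln 2 / λ = 0.6931 / 0.06954 ≈ 9.97 years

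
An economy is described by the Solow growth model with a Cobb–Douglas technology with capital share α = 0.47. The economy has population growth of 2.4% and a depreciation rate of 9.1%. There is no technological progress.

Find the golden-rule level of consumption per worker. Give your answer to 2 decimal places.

At the golden rule, f'(k) = n + δ, so α·k^(α−1) = n + δ and k_gold = (α/(n + δ))^(1/(1−α)).
k_gold = (0.47/0.115)^(1/0.53) = 4.0870^1.8868 ≈ 14.2429
c_gold = f(k_gold) − (n + δ)·k_gold = 3.4849 − 0.115×14.2429 ≈ 1.8470

c_gold ≈ 1.85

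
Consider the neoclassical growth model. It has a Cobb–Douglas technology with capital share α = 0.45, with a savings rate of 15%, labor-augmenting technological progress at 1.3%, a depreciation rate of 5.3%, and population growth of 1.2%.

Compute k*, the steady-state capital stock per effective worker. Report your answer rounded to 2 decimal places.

Steady state requires s·f(k) = (n + g + δ)·k, i.e. s·k^α = (n + g + δ)·k.
Dividing both sides by k: k^(1−α) = s / (n + g + δ).
k^0.55 = 0.15 / (0.012 + 0.013 + 0.053) = 0.15 / 0.078 = 1.9231
k* = 1.9231^(1/0.55) ≈ 3.2837

k* = 3.28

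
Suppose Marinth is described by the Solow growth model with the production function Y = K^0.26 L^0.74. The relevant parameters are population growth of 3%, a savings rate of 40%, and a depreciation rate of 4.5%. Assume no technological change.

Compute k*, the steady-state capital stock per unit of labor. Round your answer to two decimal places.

k* ≈ 9.60

In steady state, investment equals break-even investment: s·k^α = (n + δ)·k.
Rearranging, k^(1−α) = s / (n + δ).
k^0.74 = 0.40 / (0.030 + 0.045) = 0.40 / 0.075 = 5.3333
k* = 5.3333^(1/0.74) ≈ 9.6034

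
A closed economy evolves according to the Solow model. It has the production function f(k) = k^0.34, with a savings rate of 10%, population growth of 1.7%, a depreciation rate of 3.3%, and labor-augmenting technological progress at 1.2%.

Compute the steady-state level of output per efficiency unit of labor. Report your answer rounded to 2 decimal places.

Steady state requires s·f(k) = (n + g + δ)·k, i.e. s·k^α = (n + g + δ)·k.
Rearranging, k^(1−α) = s / (n + g + δ).
k^0.66 = 0.10 / (0.017 + 0.012 + 0.033) = 0.10 / 0.062 = 1.6129
k* = 1.6129^(1/0.66) ≈ 2.0633
y* = (k*)^α = 2.0633^0.34 ≈ 1.2792

y* ≈ 1.28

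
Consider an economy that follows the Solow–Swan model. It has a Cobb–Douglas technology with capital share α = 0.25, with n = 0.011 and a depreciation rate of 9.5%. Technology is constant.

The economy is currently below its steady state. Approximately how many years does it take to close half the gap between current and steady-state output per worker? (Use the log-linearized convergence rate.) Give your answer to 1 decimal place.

t_½ ≈ 8.7 years

Near the steady state the convergence rate is λ = (1 − α)(n + δ).
λ = (1 − 0.25) × 0.106 = 0.75 × 0.106 = 0.0795
Half-life = ln 2 / λ = 0.6931 / 0.0795 ≈ 8.72 years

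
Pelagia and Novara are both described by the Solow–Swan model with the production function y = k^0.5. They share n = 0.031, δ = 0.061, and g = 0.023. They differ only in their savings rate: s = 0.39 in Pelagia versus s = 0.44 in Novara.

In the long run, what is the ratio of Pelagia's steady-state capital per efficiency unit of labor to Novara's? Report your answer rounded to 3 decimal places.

k*_P / k*_N ≈ 0.786

Steady-state k* = [s/(n + g + δ)]^(1/(1−α)), so the ratio is [ (s_P/(n + g + δ)_P) / (s_N/(n + g + δ)_N) ]^2.
s_P/(n + g + δ)_P = 0.39/0.115 = 3.3913; s_N/(n + g + δ)_N = 0.44/0.115 = 3.8261.
Ratio = (3.3913/3.8261)^2 = 0.8864^2 ≈ 0.7857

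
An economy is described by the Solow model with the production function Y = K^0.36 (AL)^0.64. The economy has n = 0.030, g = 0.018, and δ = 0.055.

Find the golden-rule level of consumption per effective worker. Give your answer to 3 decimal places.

At the golden rule, f'(k) = n + g + δ, so α·k^(α−1) = n + g + δ and k_gold = (α/(n + g + δ))^(1/(1−α)).
k_gold = (0.36/0.103)^(1/0.64) = 3.4951^1.5625 ≈ 7.0657
c_gold = f(k_gold) − (n + g + δ)·k_gold = 2.0216 − 0.103×7.0657 ≈ 1.2938

c_gold ≈ 1.294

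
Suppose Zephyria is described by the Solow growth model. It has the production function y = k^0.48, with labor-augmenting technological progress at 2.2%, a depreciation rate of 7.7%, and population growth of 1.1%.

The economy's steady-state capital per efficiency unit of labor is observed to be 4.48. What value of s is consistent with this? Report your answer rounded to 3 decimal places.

Steady state requires s·f(k) = (n + g + δ)·k, i.e. s·k^α = (n + g + δ)·k.
So s / (n + g + δ) = (k*)^(1−α) = 4.48^0.52 = 2.1810.
Therefore s = 2.1810 × (n + g + δ) = 2.1810 × 0.110 = 0.2399.

s ≈ 0.240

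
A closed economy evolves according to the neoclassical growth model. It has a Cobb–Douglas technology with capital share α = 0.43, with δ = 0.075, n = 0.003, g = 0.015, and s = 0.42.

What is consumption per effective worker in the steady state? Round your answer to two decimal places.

c* = 1.81

At the steady state, Δk = 0, so s·k^α = (n + g + δ)·k.
Rearranging, k^(1−α) = s / (n + g + δ).
k^0.57 = 0.42 / (0.003 + 0.015 + 0.075) = 0.42 / 0.093 = 4.5161
k* = 4.5161^(1/0.57) ≈ 14.0834
y* = (k*)^α = 14.0834^0.43 ≈ 3.1185
c* = (1 − s)·y* = (1 − 0.42) × 3.1185 ≈ 1.8087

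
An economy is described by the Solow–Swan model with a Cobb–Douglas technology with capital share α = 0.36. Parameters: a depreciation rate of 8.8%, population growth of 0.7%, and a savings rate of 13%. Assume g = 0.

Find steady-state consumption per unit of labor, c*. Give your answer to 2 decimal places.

Steady state requires s·f(k) = (n + δ)·k, i.e. s·k^α = (n + δ)·k.
Dividing both sides by k: k^(1−α) = s / (n + δ).
k^0.64 = 0.13 / (0.007 + 0.088) = 0.13 / 0.095 = 1.3684
k* = 1.3684^(1/0.64) ≈ 1.6324
y* = (k*)^α = 1.6324^0.36 ≈ 1.1929
c* = (1 − s)·y* = (1 − 0.13) × 1.1929 ≈ 1.0378

c* ≈ 1.04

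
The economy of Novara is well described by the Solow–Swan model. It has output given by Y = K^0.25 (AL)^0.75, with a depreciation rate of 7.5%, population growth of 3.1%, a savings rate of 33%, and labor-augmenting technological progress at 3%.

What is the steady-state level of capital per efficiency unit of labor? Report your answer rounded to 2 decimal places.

k* = 3.26

In steady state, investment equals break-even investment: s·k^α = (n + g + δ)·k.
Dividing both sides by k: k^(1−α) = s / (n + g + δ).
k^0.75 = 0.33 / (0.031 + 0.030 + 0.075) = 0.33 / 0.136 = 2.4265
k* = 2.4265^(1/0.75) ≈ 3.2607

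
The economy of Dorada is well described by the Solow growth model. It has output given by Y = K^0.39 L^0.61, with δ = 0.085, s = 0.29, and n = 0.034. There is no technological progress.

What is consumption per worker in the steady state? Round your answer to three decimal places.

In steady state, investment equals break-even investment: s·k^α = (n + δ)·k.
Dividing both sides by k: k^(1−α) = s / (n + δ).
k^0.61 = 0.29 / (0.034 + 0.085) = 0.29 / 0.119 = 2.4370
k* = 2.4370^(1/0.61) ≈ 4.3071
y* = (k*)^α = 4.3071^0.39 ≈ 1.7674
c* = (1 − s)·y* = (1 − 0.29) × 1.7674 ≈ 1.2549

c* = 1.255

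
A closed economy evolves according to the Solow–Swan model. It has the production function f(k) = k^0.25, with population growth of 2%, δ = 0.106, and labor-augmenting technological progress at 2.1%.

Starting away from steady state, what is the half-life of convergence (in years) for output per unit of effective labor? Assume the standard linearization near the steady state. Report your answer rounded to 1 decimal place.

Near the steady state the convergence rate is λ = (1 − α)(n + g + δ).
λ = (1 − 0.25) × 0.147 = 0.75 × 0.147 = 0.11025
Half-life = ln 2 / λ = 0.6931 / 0.11025 ≈ 6.29 years

half-life ≈ 6.3 years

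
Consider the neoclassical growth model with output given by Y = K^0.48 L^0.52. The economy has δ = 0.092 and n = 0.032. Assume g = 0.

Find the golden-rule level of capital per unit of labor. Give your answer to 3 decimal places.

The golden rule sets f'(k) = n + δ, i.e. α·k^(α−1) = n + δ.
So k^(1−α) = α / (n + δ) = 0.48 / 0.124 = 3.8710.
k_gold = 3.8710^(1/0.52) ≈ 13.5030

k_gold ≈ 13.503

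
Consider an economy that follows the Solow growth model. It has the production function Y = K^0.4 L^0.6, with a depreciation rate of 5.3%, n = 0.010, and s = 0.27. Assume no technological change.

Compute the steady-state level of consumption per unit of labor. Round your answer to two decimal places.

In steady state, investment equals break-even investment: s·k^α = (n + δ)·k.
Dividing both sides by k: k^(1−α) = s / (n + δ).
k^0.6 = 0.27 / (0.010 + 0.053) = 0.27 / 0.063 = 4.2857
k* = 4.2857^(1/0.6) ≈ 11.3076
y* = (k*)^α = 11.3076^0.4 ≈ 2.6384
c* = (1 − s)·y* = (1 − 0.27) × 2.6384 ≈ 1.9260

c* = 1.93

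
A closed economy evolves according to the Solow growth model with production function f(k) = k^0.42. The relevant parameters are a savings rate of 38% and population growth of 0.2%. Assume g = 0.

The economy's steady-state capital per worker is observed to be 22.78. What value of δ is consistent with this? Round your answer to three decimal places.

Steady state requires s·f(k) = (n + δ)·k, i.e. s·k^α = (n + δ)·k.
So s / (n + δ) = (k*)^(1−α) = 22.78^0.58 = 6.1289.
Therefore n + δ = s / 6.1289 = 0.38 / 6.1289 = 0.0620, so δ = 0.0620 − 0.002 = 0.0600.

δ ≈ 0.060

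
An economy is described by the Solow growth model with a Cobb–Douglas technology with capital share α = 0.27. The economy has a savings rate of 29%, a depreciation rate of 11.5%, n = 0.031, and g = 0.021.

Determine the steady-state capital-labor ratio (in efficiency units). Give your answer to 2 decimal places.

k* = 2.13

Steady state requires s·f(k) = (n + g + δ)·k, i.e. s·k^α = (n + g + δ)·k.
Rearranging, k^(1−α) = s / (n + g + δ).
k^0.73 = 0.29 / (0.031 + 0.021 + 0.115) = 0.29 / 0.167 = 1.7365
k* = 1.7365^(1/0.73) ≈ 2.1297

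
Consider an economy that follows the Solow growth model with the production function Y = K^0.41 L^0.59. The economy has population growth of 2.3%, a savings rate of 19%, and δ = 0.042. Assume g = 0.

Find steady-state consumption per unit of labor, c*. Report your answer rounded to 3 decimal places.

c* = 1.707

At the steady state, Δk = 0, so s·k^α = (n + δ)·k.
Dividing both sides by k: k^(1−α) = s / (n + δ).
k^0.59 = 0.19 / (0.023 + 0.042) = 0.19 / 0.065 = 2.9231
k* = 2.9231^(1/0.59) ≈ 6.1598
y* = (k*)^α = 6.1598^0.41 ≈ 2.1073
c* = (1 − s)·y* = (1 − 0.19) × 2.1073 ≈ 1.7069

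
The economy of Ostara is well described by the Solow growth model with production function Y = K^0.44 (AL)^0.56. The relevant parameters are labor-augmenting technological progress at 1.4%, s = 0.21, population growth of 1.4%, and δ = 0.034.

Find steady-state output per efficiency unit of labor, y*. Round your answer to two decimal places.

At the steady state, Δk = 0, so s·k^α = (n + g + δ)·k.
Dividing both sides by k: k^(1−α) = s / (n + g + δ).
k^0.56 = 0.21 / (0.014 + 0.014 + 0.034) = 0.21 / 0.062 = 3.3871
k* = 3.3871^(1/0.56) ≈ 8.8333
y* = (k*)^α = 8.8333^0.44 ≈ 2.6079

y* = 2.61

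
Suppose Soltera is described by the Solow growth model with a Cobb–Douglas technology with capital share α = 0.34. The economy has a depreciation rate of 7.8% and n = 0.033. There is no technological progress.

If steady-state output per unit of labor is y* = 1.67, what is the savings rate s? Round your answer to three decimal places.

In steady state, investment equals break-even investment: s·k^α = (n + δ)·k.
Since y* = [s/(n + δ)]^(α/(1−α)), we have s/(n + δ) = (y*)^((1−α)/α) = 1.67^1.9412 = 2.7061.
Therefore s = 2.7061 × (n + δ) = 2.7061 × 0.111 = 0.3004.

s ≈ 0.300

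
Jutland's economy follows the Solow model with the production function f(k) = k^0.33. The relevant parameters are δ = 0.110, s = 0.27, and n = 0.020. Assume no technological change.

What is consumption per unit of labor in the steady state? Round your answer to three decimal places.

In steady state, investment equals break-even investment: s·k^α = (n + δ)·k.
Rearranging, k^(1−α) = s / (n + δ).
k^0.67 = 0.27 / (0.020 + 0.110) = 0.27 / 0.130 = 2.0769
k* = 2.0769^(1/0.67) ≈ 2.9768
y* = (k*)^α = 2.9768^0.33 ≈ 1.4333
c* = (1 − s)·y* = (1 − 0.27) × 1.4333 ≈ 1.0463

c* ≈ 1.046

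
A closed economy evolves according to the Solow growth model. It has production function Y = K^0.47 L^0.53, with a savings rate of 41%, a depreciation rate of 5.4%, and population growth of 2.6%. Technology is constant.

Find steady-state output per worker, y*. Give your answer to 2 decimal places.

In steady state, investment equals break-even investment: s·k^α = (n + δ)·k.
Rearranging, k^(1−α) = s / (n + δ).
k^0.53 = 0.41 / (0.026 + 0.054) = 0.41 / 0.080 = 5.1250
k* = 5.1250^(1/0.53) ≈ 21.8296
y* = (k*)^α = 21.8296^0.47 ≈ 4.2594

y* = 4.26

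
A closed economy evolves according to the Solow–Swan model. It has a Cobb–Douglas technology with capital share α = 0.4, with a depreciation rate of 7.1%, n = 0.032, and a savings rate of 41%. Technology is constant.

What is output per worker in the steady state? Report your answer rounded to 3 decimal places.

Steady state requires s·f(k) = (n + δ)·k, i.e. s·k^α = (n + δ)·k.
Dividing both sides by k: k^(1−α) = s / (n + δ).
k^0.6 = 0.41 / (0.032 + 0.071) = 0.41 / 0.103 = 3.9806
k* = 3.9806^(1/0.6) ≈ 9.9980
y* = (k*)^α = 9.9980^0.4 ≈ 2.5117

y* = 2.512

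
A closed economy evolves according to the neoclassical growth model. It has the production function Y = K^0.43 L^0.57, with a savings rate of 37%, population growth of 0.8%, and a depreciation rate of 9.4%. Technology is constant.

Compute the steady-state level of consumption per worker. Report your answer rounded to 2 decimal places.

At the steady state, Δk = 0, so s·k^α = (n + δ)·k.
Dividing both sides by k: k^(1−α) = s / (n + δ).
k^0.57 = 0.37 / (0.008 + 0.094) = 0.37 / 0.102 = 3.6275
k* = 3.6275^(1/0.57) ≈ 9.5889
y* = (k*)^α = 9.5889^0.43 ≈ 2.6434
c* = (1 − s)·y* = (1 − 0.37) × 2.6434 ≈ 1.6653

c* = 1.67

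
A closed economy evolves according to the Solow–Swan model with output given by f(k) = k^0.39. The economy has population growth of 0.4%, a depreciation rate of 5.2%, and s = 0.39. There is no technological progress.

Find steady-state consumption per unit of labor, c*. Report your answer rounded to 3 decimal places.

c* ≈ 2.110

At the steady state, Δk = 0, so s·k^α = (n + δ)·k.
Rearranging, k^(1−α) = s / (n + δ).
k^0.61 = 0.39 / (0.004 + 0.052) = 0.39 / 0.056 = 6.9643
k* = 6.9643^(1/0.61) ≈ 24.0861
y* = (k*)^α = 24.0861^0.39 ≈ 3.4585
c* = (1 − s)·y* = (1 − 0.39) × 3.4585 ≈ 2.1097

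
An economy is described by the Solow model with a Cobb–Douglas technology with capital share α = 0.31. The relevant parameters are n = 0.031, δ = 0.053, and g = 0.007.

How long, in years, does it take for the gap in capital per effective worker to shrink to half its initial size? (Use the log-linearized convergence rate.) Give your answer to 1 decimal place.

Near the steady state the convergence rate is λ = (1 − α)(n + g + δ).
λ = (1 − 0.31) × 0.091 = 0.69 × 0.091 = 0.06279
Half-life = ln 2 / λ = 0.6931 / 0.06279 ≈ 11.04 years

half-life ≈ 11.0 years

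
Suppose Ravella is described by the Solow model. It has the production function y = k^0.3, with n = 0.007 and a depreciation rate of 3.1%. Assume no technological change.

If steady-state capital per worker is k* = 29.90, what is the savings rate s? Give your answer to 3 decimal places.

s ≈ 0.410

Steady state requires s·f(k) = (n + δ)·k, i.e. s·k^α = (n + δ)·k.
So s / (n + δ) = (k*)^(1−α) = 29.90^0.7 = 10.7887.
Therefore s = 10.7887 × (n + δ) = 10.7887 × 0.038 = 0.4100.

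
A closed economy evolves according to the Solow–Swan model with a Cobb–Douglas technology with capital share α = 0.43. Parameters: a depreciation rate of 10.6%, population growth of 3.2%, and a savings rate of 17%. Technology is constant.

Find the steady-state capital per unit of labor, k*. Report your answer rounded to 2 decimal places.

Steady state requires s·f(k) = (n + δ)·k, i.e. s·k^α = (n + δ)·k.
Dividing both sides by k: k^(1−α) = s / (n + δ).
k^0.57 = 0.17 / (0.032 + 0.106) = 0.17 / 0.138 = 1.2319
k* = 1.2319^(1/0.57) ≈ 1.4418

k* ≈ 1.44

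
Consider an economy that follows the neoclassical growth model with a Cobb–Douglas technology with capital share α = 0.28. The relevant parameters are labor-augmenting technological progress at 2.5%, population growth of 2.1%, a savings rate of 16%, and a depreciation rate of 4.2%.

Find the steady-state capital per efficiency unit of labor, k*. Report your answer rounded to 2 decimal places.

At the steady state, Δk = 0, so s·k^α = (n + g + δ)·k.
Rearranging, k^(1−α) = s / (n + g + δ).
k^0.72 = 0.16 / (0.021 + 0.025 + 0.042) = 0.16 / 0.088 = 1.8182
k* = 1.8182^(1/0.72) ≈ 2.2941

k* ≈ 2.29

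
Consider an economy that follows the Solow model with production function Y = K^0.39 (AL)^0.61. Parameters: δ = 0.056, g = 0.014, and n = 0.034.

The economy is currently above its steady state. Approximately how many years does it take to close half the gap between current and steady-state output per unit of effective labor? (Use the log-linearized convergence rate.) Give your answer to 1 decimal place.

Near the steady state the convergence rate is λ = (1 − α)(n + g + δ).
λ = (1 − 0.39) × 0.104 = 0.61 × 0.104 = 0.06344
Half-life = ln 2 / λ = 0.6931 / 0.06344 ≈ 10.93 years

t_½ ≈ 10.9 years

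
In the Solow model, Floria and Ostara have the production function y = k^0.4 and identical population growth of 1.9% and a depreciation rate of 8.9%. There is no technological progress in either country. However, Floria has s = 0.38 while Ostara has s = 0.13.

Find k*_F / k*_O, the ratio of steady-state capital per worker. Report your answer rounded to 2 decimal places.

Steady-state k* = [s/(n + δ)]^(1/(1−α)), so the ratio is [ (s_F/(n + δ)_F) / (s_O/(n + δ)_O) ]^1.6667.
s_F/(n + δ)_F = 0.38/0.108 = 3.5185; s_O/(n + δ)_O = 0.13/0.108 = 1.2037.
Ratio = (3.5185/1.2037)^1.6667 = 2.9231^1.6667 ≈ 5.9762

ratio ≈ 5.98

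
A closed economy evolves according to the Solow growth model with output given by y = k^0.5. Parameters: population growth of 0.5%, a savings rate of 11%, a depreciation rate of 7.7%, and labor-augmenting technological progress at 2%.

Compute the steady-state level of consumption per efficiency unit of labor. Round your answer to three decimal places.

In steady state, investment equals break-even investment: s·k^α = (n + g + δ)·k.
Rearranging, k^(1−α) = s / (n + g + δ).
k^0.5 = 0.11 / (0.005 + 0.020 + 0.077) = 0.11 / 0.102 = 1.0784
k* = 1.0784^(1/0.5) ≈ 1.1629
y* = (k*)^α = 1.1629^0.5 ≈ 1.0784
c* = (1 − s)·y* = (1 − 0.11) × 1.0784 ≈ 0.9598

c* ≈ 0.960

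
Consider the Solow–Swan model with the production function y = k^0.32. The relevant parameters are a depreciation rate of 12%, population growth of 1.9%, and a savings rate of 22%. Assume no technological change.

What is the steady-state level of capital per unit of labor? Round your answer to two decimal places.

k* = 1.96

In steady state, investment equals break-even investment: s·k^α = (n + δ)·k.
Dividing both sides by k: k^(1−α) = s / (n + δ).
k^0.68 = 0.22 / (0.019 + 0.120) = 0.22 / 0.139 = 1.5827
k* = 1.5827^(1/0.68) ≈ 1.9644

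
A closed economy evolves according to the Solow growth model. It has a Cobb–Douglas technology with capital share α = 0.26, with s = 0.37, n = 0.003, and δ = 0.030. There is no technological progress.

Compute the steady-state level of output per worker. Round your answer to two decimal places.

y* = 2.34

In steady state, investment equals break-even investment: s·k^α = (n + δ)·k.
Dividing both sides by k: k^(1−α) = s / (n + δ).
k^0.74 = 0.37 / (0.003 + 0.030) = 0.37 / 0.033 = 11.2121
k* = 11.2121^(1/0.74) ≈ 26.2117
y* = (k*)^α = 26.2117^0.26 ≈ 2.3378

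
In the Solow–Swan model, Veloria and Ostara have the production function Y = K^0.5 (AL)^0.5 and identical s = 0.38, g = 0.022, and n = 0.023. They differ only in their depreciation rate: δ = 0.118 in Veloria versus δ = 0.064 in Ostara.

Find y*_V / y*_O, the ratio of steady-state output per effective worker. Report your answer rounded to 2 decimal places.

ratio ≈ 0.67

Steady-state y* = [s/(n + g + δ)]^(α/(1−α)), so the ratio is [ (s_V/(n + g + δ)_V) / (s_O/(n + g + δ)_O) ]^1.
s_V/(n + g + δ)_V = 0.38/0.163 = 2.3313; s_O/(n + g + δ)_O = 0.38/0.109 = 3.4862.
Ratio = (2.3313/3.4862)^1 = 0.6687^1 ≈ 0.6687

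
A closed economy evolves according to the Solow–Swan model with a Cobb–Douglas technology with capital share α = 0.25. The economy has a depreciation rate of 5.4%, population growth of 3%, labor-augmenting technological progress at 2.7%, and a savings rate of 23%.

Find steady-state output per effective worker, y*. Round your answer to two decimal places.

y* ≈ 1.27

In steady state, investment equals break-even investment: s·k^α = (n + g + δ)·k.
Dividing both sides by k: k^(1−α) = s / (n + g + δ).
k^0.75 = 0.23 / (0.030 + 0.027 + 0.054) = 0.23 / 0.111 = 2.0721
k* = 2.0721^(1/0.75) ≈ 2.6417
y* = (k*)^α = 2.6417^0.25 ≈ 1.2749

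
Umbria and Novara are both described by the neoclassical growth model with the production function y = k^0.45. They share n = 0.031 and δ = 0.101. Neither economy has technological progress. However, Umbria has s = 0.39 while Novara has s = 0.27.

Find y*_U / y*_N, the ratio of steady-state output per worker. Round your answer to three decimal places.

Steady-state y* = [s/(n + δ)]^(α/(1−α)), so the ratio is [ (s_U/(n + δ)_U) / (s_N/(n + δ)_N) ]^0.8182.
s_U/(n + δ)_U = 0.39/0.132 = 2.9545; s_N/(n + δ)_N = 0.27/0.132 = 2.0455.
Ratio = (2.9545/2.0455)^0.8182 = 1.4444^0.8182 ≈ 1.3510

y*_U / y*_N ≈ 1.351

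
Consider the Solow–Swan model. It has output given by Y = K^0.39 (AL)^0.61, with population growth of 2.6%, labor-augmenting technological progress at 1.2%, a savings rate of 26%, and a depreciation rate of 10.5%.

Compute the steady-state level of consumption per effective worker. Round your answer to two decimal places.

At the steady state, Δk = 0, so s·k^α = (n + g + δ)·k.
Dividing both sides by k: k^(1−α) = s / (n + g + δ).
k^0.61 = 0.26 / (0.026 + 0.012 + 0.105) = 0.26 / 0.143 = 1.8182
k* = 1.8182^(1/0.61) ≈ 2.6647
y* = (k*)^α = 2.6647^0.39 ≈ 1.4656
c* = (1 − s)·y* = (1 − 0.26) × 1.4656 ≈ 1.0845

c* = 1.08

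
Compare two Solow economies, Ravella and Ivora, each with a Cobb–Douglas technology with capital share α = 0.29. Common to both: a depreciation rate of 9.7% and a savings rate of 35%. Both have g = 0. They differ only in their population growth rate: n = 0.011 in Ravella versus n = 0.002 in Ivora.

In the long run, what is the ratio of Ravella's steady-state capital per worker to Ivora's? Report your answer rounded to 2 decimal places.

Steady-state k* = [s/(n + δ)]^(1/(1−α)), so the ratio is [ (s_R/(n + δ)_R) / (s_I/(n + δ)_I) ]^1.4085.
s_R/(n + δ)_R = 0.35/0.108 = 3.2407; s_I/(n + δ)_I = 0.35/0.099 = 3.5354.
Ratio = (3.2407/3.5354)^1.4085 = 0.9166^1.4085 ≈ 0.8846

ratio ≈ 0.88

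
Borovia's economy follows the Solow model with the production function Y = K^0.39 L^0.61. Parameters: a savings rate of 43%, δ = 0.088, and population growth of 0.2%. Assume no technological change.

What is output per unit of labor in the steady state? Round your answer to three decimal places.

At the steady state, Δk = 0, so s·k^α = (n + δ)·k.
Dividing both sides by k: k^(1−α) = s / (n + δ).
k^0.61 = 0.43 / (0.002 + 0.088) = 0.43 / 0.090 = 4.7778
k* = 4.7778^(1/0.61) ≈ 12.9864
y* = (k*)^α = 12.9864^0.39 ≈ 2.7181

y* = 2.718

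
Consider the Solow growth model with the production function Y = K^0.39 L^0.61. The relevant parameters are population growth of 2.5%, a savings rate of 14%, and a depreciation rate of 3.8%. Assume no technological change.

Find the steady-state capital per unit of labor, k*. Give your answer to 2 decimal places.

k* = 3.70

In steady state, investment equals break-even investment: s·k^α = (n + δ)·k.
Dividing both sides by k: k^(1−α) = s / (n + δ).
k^0.61 = 0.14 / (0.025 + 0.038) = 0.14 / 0.063 = 2.2222
k* = 2.2222^(1/0.61) ≈ 3.7025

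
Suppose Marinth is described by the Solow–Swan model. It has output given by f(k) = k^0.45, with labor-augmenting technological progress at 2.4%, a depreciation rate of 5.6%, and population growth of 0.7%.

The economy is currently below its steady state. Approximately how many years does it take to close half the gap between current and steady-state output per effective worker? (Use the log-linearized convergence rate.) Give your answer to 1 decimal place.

Near the steady state the convergence rate is λ = (1 − α)(n + g + δ).
λ = (1 − 0.45) × 0.087 = 0.55 × 0.087 = 0.04785
Half-life = ln 2 / λ = 0.6931 / 0.04785 ≈ 14.48 years

half-life ≈ 14.5 years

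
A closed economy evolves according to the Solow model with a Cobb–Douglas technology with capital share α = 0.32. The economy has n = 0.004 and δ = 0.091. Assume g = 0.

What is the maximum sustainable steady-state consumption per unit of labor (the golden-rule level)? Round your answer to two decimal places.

At the golden rule, f'(k) = n + δ, so α·k^(α−1) = n + δ and k_gold = (α/(n + δ))^(1/(1−α)).
k_gold = (0.32/0.095)^(1/0.68) = 3.3684^1.4706 ≈ 5.9653
c_gold = f(k_gold) − (n + δ)·k_gold = 1.7709 − 0.095×5.9653 ≈ 1.2042

c_gold ≈ 1.20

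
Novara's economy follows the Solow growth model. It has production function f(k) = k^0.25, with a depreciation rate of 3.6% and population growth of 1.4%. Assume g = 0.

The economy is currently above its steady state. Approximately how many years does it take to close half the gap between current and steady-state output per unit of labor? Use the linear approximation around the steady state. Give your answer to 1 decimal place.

Near the steady state the convergence rate is λ = (1 − α)(n + δ).
λ = (1 − 0.25) × 0.050 = 0.75 × 0.050 = 0.0375
Half-life = ln 2 / λ = 0.6931 / 0.0375 ≈ 18.48 years

t_½ ≈ 18.5 years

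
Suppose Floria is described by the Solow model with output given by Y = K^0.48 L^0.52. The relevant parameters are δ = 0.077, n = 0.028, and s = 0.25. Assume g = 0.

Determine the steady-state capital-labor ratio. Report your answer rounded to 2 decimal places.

Steady state requires s·f(k) = (n + δ)·k, i.e. s·k^α = (n + δ)·k.
Dividing both sides by k: k^(1−α) = s / (n + δ).
k^0.52 = 0.25 / (0.028 + 0.077) = 0.25 / 0.105 = 2.3810
k* = 2.3810^(1/0.52) ≈ 5.3032

k* ≈ 5.30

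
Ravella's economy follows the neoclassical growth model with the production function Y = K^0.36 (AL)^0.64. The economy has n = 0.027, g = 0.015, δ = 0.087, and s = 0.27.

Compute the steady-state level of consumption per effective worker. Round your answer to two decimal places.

c* ≈ 1.11

At the steady state, Δk = 0, so s·k^α = (n + g + δ)·k.
Rearranging, k^(1−α) = s / (n + g + δ).
k^0.64 = 0.27 / (0.027 + 0.015 + 0.087) = 0.27 / 0.129 = 2.0930
k* = 2.0930^(1/0.64) ≈ 3.1710
y* = (k*)^α = 3.1710^0.36 ≈ 1.5151
c* = (1 − s)·y* = (1 − 0.27) × 1.5151 ≈ 1.1060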